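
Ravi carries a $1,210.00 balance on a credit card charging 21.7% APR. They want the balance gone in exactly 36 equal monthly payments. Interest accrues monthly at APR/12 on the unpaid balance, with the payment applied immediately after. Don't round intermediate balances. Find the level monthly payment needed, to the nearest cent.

$46.02

Monthly rate r = 21.7%/12 = 1.80833% = 0.0180833.
Level-payment amortization: P = B₀·r / (1 − (1+r)^(−n)) = 1210.00·0.0180833 / (1 − 1.01808^(−36)).
Denominator 1 − (1+r)^(−36) = 0.475433928.
P = 21.8808 / 0.475433928 ≈ 46.02.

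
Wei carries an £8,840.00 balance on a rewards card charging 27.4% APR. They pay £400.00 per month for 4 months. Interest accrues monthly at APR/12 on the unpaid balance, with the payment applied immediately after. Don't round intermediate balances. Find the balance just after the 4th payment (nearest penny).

Monthly rate r = 27.4%/12 = 2.28333% = 0.0228333.
Each month: B ← B·(1+r) − £400.00.
Month 1: interest £201.85; balance after payment £8,641.85.
Month 2: interest £197.32; balance after payment £8,439.17.
Month 3: interest £192.69; balance after payment £8,231.86.
Month 4: interest £187.96; balance after payment £8,019.82.

£8,019.82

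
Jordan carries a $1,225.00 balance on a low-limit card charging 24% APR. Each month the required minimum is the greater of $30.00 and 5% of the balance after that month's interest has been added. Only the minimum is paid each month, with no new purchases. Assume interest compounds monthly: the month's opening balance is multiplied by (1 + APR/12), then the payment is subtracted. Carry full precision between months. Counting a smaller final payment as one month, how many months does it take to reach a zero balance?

Monthly rate r = 24%/12 = 2% = 0.02.
While 5% of the post-interest balance exceeds $30.00, each month B ← (B·(1+r))·(1 − 0.05), i.e. B shrinks by the factor (1+r)·0.95 = 0.969.
This holds for months 1–24. Entering month 25 the balance is $575.32; 5% of the post-interest balance is now below $30.00, so the flat $30.00 minimum applies from here.
From month 25 a fixed $30.00 at rate r clears $575.32 in 25 more payments. Total: 24 + 25 = 49 months.

49 months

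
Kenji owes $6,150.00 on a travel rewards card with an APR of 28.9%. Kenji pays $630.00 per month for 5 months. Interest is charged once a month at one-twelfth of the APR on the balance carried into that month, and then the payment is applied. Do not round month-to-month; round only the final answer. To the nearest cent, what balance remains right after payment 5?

$3,621.68

Monthly rate r = 28.9%/12 = 2.40833% = 0.0240833.
Each month: B ← B·(1+r) − $630.00.
Month 1: interest $148.11; balance after payment $5,668.11.
Month 2: interest $136.51; balance after payment $5,174.62.
Month 3: interest $124.62; balance after payment $4,669.24.
Month 4: interest $112.45; balance after payment $4,151.69.
Month 5: interest $99.99; balance after payment $3,621.68.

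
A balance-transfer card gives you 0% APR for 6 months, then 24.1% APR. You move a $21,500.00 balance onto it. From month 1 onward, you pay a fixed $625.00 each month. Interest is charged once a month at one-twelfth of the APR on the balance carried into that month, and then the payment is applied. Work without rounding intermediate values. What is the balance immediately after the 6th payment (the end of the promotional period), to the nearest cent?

Promo months 1–6 at r₀ = 0%/12 = 0; months 7+ at r₁ = 24.1%/12 = 0.0200833.
After month 6 (no interest yet): B = $21,500.00 − 6·$625.00 = $17,750.00.

$17,750.00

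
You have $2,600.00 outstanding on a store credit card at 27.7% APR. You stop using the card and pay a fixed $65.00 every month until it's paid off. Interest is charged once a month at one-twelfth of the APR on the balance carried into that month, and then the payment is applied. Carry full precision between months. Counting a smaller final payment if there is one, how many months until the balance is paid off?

Monthly rate r = 27.7%/12 = 2.30833% = 0.0230833.
Recurrence: B ← B·(1+r) − $65.00.
Month 1: interest $60.02; balance after payment $2,595.02.
Month 2: interest $59.90; balance after payment $2,589.92.
Closed form: n = −ln(1 − rB₀/P)/ln(1+r) = −ln(0.076667)/ln(1.02308) ≈ 112.541, so the balance reaches zero during payment 113.

113 months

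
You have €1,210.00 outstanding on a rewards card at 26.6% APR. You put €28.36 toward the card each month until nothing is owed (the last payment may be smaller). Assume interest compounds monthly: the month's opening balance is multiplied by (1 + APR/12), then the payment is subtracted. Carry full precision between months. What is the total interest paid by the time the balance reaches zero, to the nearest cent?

Monthly rate r = 26.6%/12 = 2.21667% = 0.0221667.
Payoff takes n = ⌈−ln(1 − rB₀/P)/ln(1+r)⌉ = ⌈132.923⌉ = 133 payments; the last is €26.20.
Total paid = 132·€28.36 + €26.20 = €3,769.72.
Total interest = total paid − principal = €3,769.72 − €1,210.00 = €2,559.72.

€2,559.72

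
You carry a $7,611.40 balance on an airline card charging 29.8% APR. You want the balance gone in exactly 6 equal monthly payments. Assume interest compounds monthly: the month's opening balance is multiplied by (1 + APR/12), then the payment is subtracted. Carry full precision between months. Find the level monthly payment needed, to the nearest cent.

Monthly rate r = 29.8%/12 = 2.48333% = 0.0248333.
Level-payment amortization: P = B₀·r / (1 − (1+r)^(−n)) = 7611.40·0.0248333 / (1 − 1.02483^(−6)).
Denominator 1 − (1+r)^(−6) = 0.13686139.
P = 189.016 / 0.13686139 ≈ 1381.08.

$1,381.08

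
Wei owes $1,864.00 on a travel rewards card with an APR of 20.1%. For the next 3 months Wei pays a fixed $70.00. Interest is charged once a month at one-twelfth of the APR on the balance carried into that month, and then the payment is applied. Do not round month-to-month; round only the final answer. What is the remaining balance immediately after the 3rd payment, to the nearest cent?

$1,745.71

Monthly rate r = 20.1%/12 = 1.675% = 0.01675.
Each month: B ← B·(1+r) − $70.00.
Month 1: interest $31.22; balance after payment $1,825.22.
Month 2: interest $30.57; balance after payment $1,785.79.
Month 3: interest $29.91; balance after payment $1,745.71.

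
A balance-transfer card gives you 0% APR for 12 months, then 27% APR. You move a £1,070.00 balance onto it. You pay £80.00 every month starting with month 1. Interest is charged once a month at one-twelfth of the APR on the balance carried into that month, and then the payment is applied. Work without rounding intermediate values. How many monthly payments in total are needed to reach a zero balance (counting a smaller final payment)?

Promo months 1–12 at r₀ = 0%/12 = 0; months 13+ at r₁ = 27%/12 = 0.0225.
After month 12 (no interest yet): B = £1,070.00 − 12·£80.00 = £110.00.
Then at r₁ with £80.00/mo: n₂ = −ln(1 − r₁·B/P)/ln(1+r₁) ≈ 1.41 → 2 more payments.

14 months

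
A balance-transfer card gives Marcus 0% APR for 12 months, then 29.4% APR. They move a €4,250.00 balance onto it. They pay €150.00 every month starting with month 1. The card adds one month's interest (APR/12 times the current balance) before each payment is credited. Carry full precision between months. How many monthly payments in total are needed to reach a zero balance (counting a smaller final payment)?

Promo months 1–12 at r₀ = 0%/12 = 0; months 13+ at r₁ = 29.4%/12 = 0.0245.
After month 12 (no interest yet): B = €4,250.00 − 12·€150.00 = €2,450.00.
Then at r₁ with €150.00/mo: n₂ = −ln(1 − r₁·B/P)/ln(1+r₁) ≈ 21.12 → 22 more payments.

34 months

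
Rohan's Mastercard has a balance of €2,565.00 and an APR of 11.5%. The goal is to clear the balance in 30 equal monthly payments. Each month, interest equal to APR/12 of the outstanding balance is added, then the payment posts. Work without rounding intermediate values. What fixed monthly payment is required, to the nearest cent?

€98.78

Monthly rate r = 11.5%/12 = 0.958333% = 0.00958333.
Level-payment amortization: P = B₀·r / (1 − (1+r)^(−n)) = 2565.00·0.00958333 / (1 − 1.00958^(−30)).
Denominator 1 − (1+r)^(−30) = 0.248835894.
P = 24.5812 / 0.248835894 ≈ 98.78.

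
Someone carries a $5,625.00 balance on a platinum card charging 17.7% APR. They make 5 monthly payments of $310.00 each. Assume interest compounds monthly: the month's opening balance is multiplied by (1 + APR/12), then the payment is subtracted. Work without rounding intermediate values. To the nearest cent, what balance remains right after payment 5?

$4,455.86

Monthly rate r = 17.7%/12 = 1.475% = 0.01475.
Each month: B ← B·(1+r) − $310.00.
Month 1: interest $82.97; balance after payment $5,397.97.
Month 2: interest $79.62; balance after payment $5,167.59.
Month 3: interest $76.22; balance after payment $4,933.81.
Month 4: interest $72.77; balance after payment $4,696.58.
Month 5: interest $69.27; balance after payment $4,455.86.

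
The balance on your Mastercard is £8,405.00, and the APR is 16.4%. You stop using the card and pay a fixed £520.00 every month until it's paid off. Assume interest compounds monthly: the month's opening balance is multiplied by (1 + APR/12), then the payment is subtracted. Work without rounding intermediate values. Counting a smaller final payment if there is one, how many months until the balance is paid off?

19 months

Monthly rate r = 16.4%/12 = 1.36667% = 0.0136667.
Recurrence: B ← B·(1+r) − £520.00.
Month 1: interest £114.87; balance after payment £7,999.87.
Month 2: interest £109.33; balance after payment £7,589.20.
Closed form: n = −ln(1 − rB₀/P)/ln(1+r) = −ln(0.7791)/ln(1.01367) ≈ 18.389, so the balance reaches zero during payment 19.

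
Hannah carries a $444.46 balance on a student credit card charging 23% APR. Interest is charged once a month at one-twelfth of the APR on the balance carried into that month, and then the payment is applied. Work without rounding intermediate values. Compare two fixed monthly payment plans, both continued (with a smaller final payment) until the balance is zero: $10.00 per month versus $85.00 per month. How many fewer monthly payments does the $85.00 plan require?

Monthly rate r = 23%/12 = 1.91667% = 0.0191667.
At $10.00/mo: n = ⌈−ln(1 − rB₀/P)/ln(1+r)⌉ = 101 payments (last $5.93); total interest = total paid − $444.46 = $561.47.
At $85.00/mo: 6 payments (last $48.01); total interest $28.55.
Payments saved = 101 − 6 = 95.

95 fewer payments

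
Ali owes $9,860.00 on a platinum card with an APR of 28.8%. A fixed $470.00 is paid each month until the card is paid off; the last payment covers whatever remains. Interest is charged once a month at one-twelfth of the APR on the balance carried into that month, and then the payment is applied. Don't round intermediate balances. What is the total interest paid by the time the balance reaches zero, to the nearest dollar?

$4,017

Monthly rate r = 28.8%/12 = 2.4% = 0.024.
Payoff takes n = ⌈−ln(1 − rB₀/P)/ln(1+r)⌉ = ⌈29.522⌉ = 30 payments; the last is $246.55.
Total paid = 29·$470.00 + $246.55 = $13,876.55.
Total interest = total paid − principal = $13,876.55 − $9,860.00 = $4,016.55.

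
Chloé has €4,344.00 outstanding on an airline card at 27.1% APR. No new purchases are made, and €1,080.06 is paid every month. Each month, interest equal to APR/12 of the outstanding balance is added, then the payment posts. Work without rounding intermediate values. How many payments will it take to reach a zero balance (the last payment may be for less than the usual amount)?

Monthly rate r = 27.1%/12 = 2.25833% = 0.0225833.
Recurrence: B ← B·(1+r) − €1,080.06.
Month 1: interest €98.10; balance after payment €3,362.04.
Month 2: interest €75.93; balance after payment €2,357.91.
Month 3: interest €53.25; balance after payment €1,331.10.
Month 4: interest €30.06; balance after payment €281.10.
Month 5: interest €6.35; balance after payment €0.00.

5 payments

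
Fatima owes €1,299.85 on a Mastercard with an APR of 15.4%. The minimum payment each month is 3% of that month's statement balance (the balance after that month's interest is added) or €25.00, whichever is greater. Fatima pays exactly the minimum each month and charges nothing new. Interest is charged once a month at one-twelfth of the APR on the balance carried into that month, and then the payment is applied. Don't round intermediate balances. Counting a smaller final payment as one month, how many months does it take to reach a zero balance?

69 months

Monthly rate r = 15.4%/12 = 1.28333% = 0.0128333.
While 3% of the post-interest balance exceeds €25.00, each month B ← (B·(1+r))·(1 − 0.03), i.e. B shrinks by the factor (1+r)·0.97 = 0.98245.
This holds for months 1–26. Entering month 27 the balance is €820.25; 3% of the post-interest balance is now below €25.00, so the flat €25.00 minimum applies from here.
From month 27 a fixed €25.00 at rate r clears €820.25 in 43 more payments. Total: 26 + 43 = 69 months.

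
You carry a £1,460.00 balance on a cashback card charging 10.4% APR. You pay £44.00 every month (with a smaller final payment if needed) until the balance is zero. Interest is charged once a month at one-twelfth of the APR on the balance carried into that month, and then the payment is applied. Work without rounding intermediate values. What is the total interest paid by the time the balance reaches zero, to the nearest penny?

£268.98

Monthly rate r = 10.4%/12 = 0.866667% = 0.00866667.
Payoff takes n = ⌈−ln(1 − rB₀/P)/ln(1+r)⌉ = ⌈39.294⌉ = 40 payments; the last is £12.98.
Total paid = 39·£44.00 + £12.98 = £1,728.98.
Total interest = total paid − principal = £1,728.98 − £1,460.00 = £268.98.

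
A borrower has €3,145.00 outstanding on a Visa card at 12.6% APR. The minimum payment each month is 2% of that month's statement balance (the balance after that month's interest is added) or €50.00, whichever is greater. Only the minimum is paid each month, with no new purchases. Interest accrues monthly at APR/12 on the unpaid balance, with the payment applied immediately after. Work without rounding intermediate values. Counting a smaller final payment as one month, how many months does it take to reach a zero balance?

Monthly rate r = 12.6%/12 = 1.05% = 0.0105.
While 2% of the post-interest balance exceeds €50.00, each month B ← (B·(1+r))·(1 − 0.02), i.e. B shrinks by the factor (1+r)·0.98 = 0.99029.
This holds for months 1–25. Entering month 26 the balance is €2,464.23; 2% of the post-interest balance is now below €50.00, so the flat €50.00 minimum applies from here.
From month 26 a fixed €50.00 at rate r clears €2,464.23 in 70 more payments. Total: 25 + 70 = 95 months.

95 months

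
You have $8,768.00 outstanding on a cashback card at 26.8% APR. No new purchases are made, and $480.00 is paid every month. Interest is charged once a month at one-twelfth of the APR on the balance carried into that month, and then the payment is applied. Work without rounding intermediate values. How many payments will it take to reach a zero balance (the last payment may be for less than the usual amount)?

24 months

Monthly rate r = 26.8%/12 = 2.23333% = 0.0223333.
Recurrence: B ← B·(1+r) − $480.00.
Month 1: interest $195.82; balance after payment $8,483.82.
Month 2: interest $189.47; balance after payment $8,193.29.
Closed form: n = −ln(1 − rB₀/P)/ln(1+r) = −ln(0.59204)/ln(1.02233) ≈ 23.732, so the balance reaches zero during payment 24.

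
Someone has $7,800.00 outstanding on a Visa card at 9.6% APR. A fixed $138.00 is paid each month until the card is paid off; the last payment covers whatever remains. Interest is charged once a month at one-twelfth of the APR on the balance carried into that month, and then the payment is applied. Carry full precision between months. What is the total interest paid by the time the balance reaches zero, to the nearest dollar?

Monthly rate r = 9.6%/12 = 0.8% = 0.008.
Payoff takes n = ⌈−ln(1 − rB₀/P)/ln(1+r)⌉ = ⌈75.525⌉ = 76 payments; the last is $72.61.
Total paid = 75·$138.00 + $72.61 = $10,422.61.
Total interest = total paid − principal = $10,422.61 − $7,800.00 = $2,622.61.

$2,623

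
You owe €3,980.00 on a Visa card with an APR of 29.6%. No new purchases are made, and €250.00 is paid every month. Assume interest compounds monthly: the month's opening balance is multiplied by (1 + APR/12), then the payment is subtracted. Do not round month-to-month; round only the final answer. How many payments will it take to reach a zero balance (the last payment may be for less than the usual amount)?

21 months

Monthly rate r = 29.6%/12 = 2.46667% = 0.0246667.
Recurrence: B ← B·(1+r) − €250.00.
Month 1: interest €98.17; balance after payment €3,828.17.
Month 2: interest €94.43; balance after payment €3,672.60.
Closed form: n = −ln(1 − rB₀/P)/ln(1+r) = −ln(0.60731)/ln(1.02467) ≈ 20.467, so the balance reaches zero during payment 21.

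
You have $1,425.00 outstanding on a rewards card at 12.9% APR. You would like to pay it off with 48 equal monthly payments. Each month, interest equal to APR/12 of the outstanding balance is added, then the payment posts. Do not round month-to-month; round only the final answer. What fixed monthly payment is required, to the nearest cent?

Monthly rate r = 12.9%/12 = 1.075% = 0.01075.
Level-payment amortization: P = B₀·r / (1 − (1+r)^(−n)) = 1425.00·0.01075 / (1 − 1.01075^(−48)).
Denominator 1 − (1+r)^(−48) = 0.4014506.
P = 15.3188 / 0.4014506 ≈ 38.16.

$38.16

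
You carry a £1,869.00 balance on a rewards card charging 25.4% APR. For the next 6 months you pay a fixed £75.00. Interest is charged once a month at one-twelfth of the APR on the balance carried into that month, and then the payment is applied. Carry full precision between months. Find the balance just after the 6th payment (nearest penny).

Monthly rate r = 25.4%/12 = 2.11667% = 0.0211667.
Each month: B ← B·(1+r) − £75.00.
Month 1: interest £39.56; balance after payment £1,833.56.
Month 2: interest £38.81; balance after payment £1,797.37.
Month 3: interest £38.04; balance after payment £1,760.42.
Month 4: interest £37.26; balance after payment £1,722.68.
Month 5: interest £36.46; balance after payment £1,684.14.
Month 6: interest £35.65; balance after payment £1,644.79.

£1,644.79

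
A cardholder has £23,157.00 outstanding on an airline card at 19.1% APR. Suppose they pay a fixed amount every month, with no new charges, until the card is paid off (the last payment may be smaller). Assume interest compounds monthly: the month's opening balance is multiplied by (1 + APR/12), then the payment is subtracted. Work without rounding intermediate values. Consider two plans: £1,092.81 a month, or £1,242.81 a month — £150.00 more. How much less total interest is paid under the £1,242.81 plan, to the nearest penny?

£782.22

Monthly rate r = 19.1%/12 = 1.59167% = 0.0159167.
At £1,092.81/mo: n = ⌈−ln(1 − rB₀/P)/ln(1+r)⌉ = 27 payments (last £57.68); total interest = total paid − £23,157.00 = £5,313.74.
At £1,242.81/mo: 23 payments (last £346.70); total interest £4,531.52.
Interest saved = £5,313.74 − £4,531.52 = £782.22.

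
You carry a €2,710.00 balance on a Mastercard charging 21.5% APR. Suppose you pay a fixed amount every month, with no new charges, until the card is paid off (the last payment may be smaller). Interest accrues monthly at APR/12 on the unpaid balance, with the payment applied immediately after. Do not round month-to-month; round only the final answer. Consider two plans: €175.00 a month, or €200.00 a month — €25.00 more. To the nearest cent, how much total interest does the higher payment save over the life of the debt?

Monthly rate r = 21.5%/12 = 1.79167% = 0.0179167.
At €175.00/mo: n = ⌈−ln(1 − rB₀/P)/ln(1+r)⌉ = 19 payments (last €52.82); total interest = total paid − €2,710.00 = €492.82.
At €200.00/mo: 16 payments (last €132.38); total interest €422.38.
Interest saved = €492.82 − €422.38 = €70.44.

€70.44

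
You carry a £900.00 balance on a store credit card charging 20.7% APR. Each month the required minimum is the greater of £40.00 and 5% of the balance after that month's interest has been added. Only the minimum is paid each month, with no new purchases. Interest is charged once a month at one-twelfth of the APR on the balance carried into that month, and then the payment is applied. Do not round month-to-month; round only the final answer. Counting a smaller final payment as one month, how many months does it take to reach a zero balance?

Monthly rate r = 20.7%/12 = 1.725% = 0.01725.
While 5% of the post-interest balance exceeds £40.00, each month B ← (B·(1+r))·(1 − 0.05), i.e. B shrinks by the factor (1+r)·0.95 = 0.96639.
This holds for months 1–4. Entering month 5 the balance is £784.96; 5% of the post-interest balance is now below £40.00, so the flat £40.00 minimum applies from here.
From month 5 a fixed £40.00 at rate r clears £784.96 in 25 more payments. Total: 4 + 25 = 29 months.

29 months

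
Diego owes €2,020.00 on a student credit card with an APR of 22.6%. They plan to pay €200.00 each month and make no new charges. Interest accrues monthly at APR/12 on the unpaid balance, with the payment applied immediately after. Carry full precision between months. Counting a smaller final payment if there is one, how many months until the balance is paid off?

12 payments

Monthly rate r = 22.6%/12 = 1.88333% = 0.0188333.
Recurrence: B ← B·(1+r) − €200.00.
Month 1: interest €38.04; balance after payment €1,858.04.
Month 2: interest €34.99; balance after payment €1,693.04.
Closed form: n = −ln(1 − rB₀/P)/ln(1+r) = −ln(0.80978)/ln(1.01883) ≈ 11.308, so the balance reaches zero during payment 12.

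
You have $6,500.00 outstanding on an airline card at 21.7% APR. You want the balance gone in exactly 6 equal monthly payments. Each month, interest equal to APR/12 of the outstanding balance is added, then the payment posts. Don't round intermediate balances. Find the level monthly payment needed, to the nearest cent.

Monthly rate r = 21.7%/12 = 1.80833% = 0.0180833.
Level-payment amortization: P = B₀·r / (1 − (1+r)^(−n)) = 6500.00·0.0180833 / (1 − 1.01808^(−6)).
Denominator 1 − (1+r)^(−6) = 0.101951001.
P = 117.542 / 0.101951001 ≈ 1152.92.

$1,152.92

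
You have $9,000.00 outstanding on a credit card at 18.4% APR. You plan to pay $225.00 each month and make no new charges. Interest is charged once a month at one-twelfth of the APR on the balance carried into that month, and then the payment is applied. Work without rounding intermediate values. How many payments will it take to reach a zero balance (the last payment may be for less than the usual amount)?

63 payments

Monthly rate r = 18.4%/12 = 1.53333% = 0.0153333.
Recurrence: B ← B·(1+r) − $225.00.
Month 1: interest $138.00; balance after payment $8,913.00.
Month 2: interest $136.67; balance after payment $8,824.67.
Closed form: n = −ln(1 − rB₀/P)/ln(1+r) = −ln(0.38667)/ln(1.01533) ≈ 62.443, so the balance reaches zero during payment 63.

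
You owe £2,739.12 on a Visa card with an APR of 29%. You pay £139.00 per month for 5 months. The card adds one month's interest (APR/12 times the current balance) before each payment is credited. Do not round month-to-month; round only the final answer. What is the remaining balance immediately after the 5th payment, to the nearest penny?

Monthly rate r = 29%/12 = 2.41667% = 0.0241667.
Each month: B ← B·(1+r) − £139.00.
Month 1: interest £66.20; balance after payment £2,666.32.
Month 2: interest £64.44; balance after payment £2,591.75.
Month 3: interest £62.63; balance after payment £2,515.39.
Month 4: interest £60.79; balance after payment £2,437.17.
Month 5: interest £58.90; balance after payment £2,357.07.

£2,357.07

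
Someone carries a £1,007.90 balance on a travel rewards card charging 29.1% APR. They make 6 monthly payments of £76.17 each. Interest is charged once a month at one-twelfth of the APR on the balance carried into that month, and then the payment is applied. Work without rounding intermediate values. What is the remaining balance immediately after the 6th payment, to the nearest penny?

£678.09

Monthly rate r = 29.1%/12 = 2.425% = 0.02425.
Each month: B ← B·(1+r) − £76.17.
Month 1: interest £24.44; balance after payment £956.17.
Month 2: interest £23.19; balance after payment £903.19.
Month 3: interest £21.90; balance after payment £848.92.
Month 4: interest £20.59; balance after payment £793.34.
Month 5: interest £19.24; balance after payment £736.41.
Month 6: interest £17.86; balance after payment £678.09.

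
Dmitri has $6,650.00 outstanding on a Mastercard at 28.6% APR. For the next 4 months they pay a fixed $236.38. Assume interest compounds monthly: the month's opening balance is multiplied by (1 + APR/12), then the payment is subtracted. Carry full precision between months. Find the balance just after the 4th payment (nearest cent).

Monthly rate r = 28.6%/12 = 2.38333% = 0.0238333.
Each month: B ← B·(1+r) − $236.38.
Month 1: interest $158.49; balance after payment $6,572.11.
Month 2: interest $156.64; balance after payment $6,492.37.
Month 3: interest $154.73; balance after payment $6,410.72.
Month 4: interest $152.79; balance after payment $6,327.13.

$6,327.13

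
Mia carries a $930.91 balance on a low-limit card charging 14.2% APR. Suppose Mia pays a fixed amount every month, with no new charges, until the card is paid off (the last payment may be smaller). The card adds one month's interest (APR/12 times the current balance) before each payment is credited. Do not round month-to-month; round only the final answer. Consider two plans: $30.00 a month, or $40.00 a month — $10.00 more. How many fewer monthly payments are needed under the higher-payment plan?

Monthly rate r = 14.2%/12 = 1.18333% = 0.0118333.
At $30.00/mo: n = ⌈−ln(1 − rB₀/P)/ln(1+r)⌉ = 39 payments (last $26.95); total interest = total paid − $930.91 = $236.04.
At $40.00/mo: 28 payments (last $15.37); total interest $164.46.
Payments saved = 39 − 28 = 11.

11 fewer payments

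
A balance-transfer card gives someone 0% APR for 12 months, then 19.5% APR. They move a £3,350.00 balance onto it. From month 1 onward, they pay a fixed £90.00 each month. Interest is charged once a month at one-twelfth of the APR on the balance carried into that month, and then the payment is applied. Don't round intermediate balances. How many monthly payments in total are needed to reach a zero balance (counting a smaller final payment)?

Promo months 1–12 at r₀ = 0%/12 = 0; months 13+ at r₁ = 19.5%/12 = 0.01625.
After month 12 (no interest yet): B = £3,350.00 − 12·£90.00 = £2,270.00.
Then at r₁ with £90.00/mo: n₂ = −ln(1 − r₁·B/P)/ln(1+r₁) ≈ 32.72 → 33 more payments.

45 payments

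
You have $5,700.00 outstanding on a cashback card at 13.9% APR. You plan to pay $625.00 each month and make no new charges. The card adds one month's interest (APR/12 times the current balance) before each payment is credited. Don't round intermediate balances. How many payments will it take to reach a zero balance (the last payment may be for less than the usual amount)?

Monthly rate r = 13.9%/12 = 1.15833% = 0.0115833.
Recurrence: B ← B·(1+r) − $625.00.
Month 1: interest $66.03; balance after payment $5,141.02.
Month 2: interest $59.55; balance after payment $4,575.58.
Closed form: n = −ln(1 − rB₀/P)/ln(1+r) = −ln(0.89436)/ln(1.01158) ≈ 9.694, so the balance reaches zero during payment 10.

10 payments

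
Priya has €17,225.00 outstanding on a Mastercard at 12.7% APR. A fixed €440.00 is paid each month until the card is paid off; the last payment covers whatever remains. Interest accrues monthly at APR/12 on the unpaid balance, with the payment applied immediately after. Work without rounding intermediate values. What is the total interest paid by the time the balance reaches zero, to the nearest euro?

€5,134

Monthly rate r = 12.7%/12 = 1.05833% = 0.0105833.
Payoff takes n = ⌈−ln(1 − rB₀/P)/ln(1+r)⌉ = ⌈50.815⌉ = 51 payments; the last is €359.13.
Total paid = 50·€440.00 + €359.13 = €22,359.13.
Total interest = total paid − principal = €22,359.13 − €17,225.00 = €5,134.13.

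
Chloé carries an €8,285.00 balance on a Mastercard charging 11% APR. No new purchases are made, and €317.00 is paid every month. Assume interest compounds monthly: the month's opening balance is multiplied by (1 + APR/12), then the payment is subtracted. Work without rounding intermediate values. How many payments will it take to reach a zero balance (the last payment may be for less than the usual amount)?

31 payments

Monthly rate r = 11%/12 = 0.916667% = 0.00916667.
Recurrence: B ← B·(1+r) − €317.00.
Month 1: interest €75.95; balance after payment €8,043.95.
Month 2: interest €73.74; balance after payment €7,800.68.
Closed form: n = −ln(1 − rB₀/P)/ln(1+r) = −ln(0.76042)/ln(1.00917) ≈ 30.015, so the balance reaches zero during payment 31.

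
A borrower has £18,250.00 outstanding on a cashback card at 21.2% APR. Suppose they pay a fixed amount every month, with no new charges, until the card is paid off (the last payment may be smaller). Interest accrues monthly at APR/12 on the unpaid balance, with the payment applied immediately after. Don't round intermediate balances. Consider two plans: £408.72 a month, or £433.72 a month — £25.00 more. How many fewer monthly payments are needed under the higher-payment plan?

Monthly rate r = 21.2%/12 = 1.76667% = 0.0176667.
At £408.72/mo: n = ⌈−ln(1 − rB₀/P)/ln(1+r)⌉ = 89 payments (last £328.91); total interest = total paid − £18,250.00 = £18,046.27.
At £433.72/mo: 78 payments (last £290.19); total interest £15,436.63.
Payments saved = 89 − 78 = 11.

11 fewer payments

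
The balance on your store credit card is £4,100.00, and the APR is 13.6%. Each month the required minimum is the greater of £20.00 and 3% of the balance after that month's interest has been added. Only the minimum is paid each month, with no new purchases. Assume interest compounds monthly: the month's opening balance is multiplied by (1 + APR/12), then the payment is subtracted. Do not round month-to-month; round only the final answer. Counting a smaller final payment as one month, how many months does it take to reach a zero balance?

Monthly rate r = 13.6%/12 = 1.13333% = 0.0113333.
While 3% of the post-interest balance exceeds £20.00, each month B ← (B·(1+r))·(1 − 0.03), i.e. B shrinks by the factor (1+r)·0.97 = 0.98099.
This holds for months 1–96. Entering month 97 the balance is £649.72; 3% of the post-interest balance is now below £20.00, so the flat £20.00 minimum applies from here.
From month 97 a fixed £20.00 at rate r clears £649.72 in 41 more payments. Total: 96 + 41 = 137 months.

137 months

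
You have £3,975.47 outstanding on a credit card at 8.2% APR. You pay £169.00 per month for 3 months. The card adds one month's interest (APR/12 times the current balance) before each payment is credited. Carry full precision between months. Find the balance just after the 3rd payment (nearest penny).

Monthly rate r = 8.2%/12 = 0.683333% = 0.00683333.
Each month: B ← B·(1+r) − £169.00.
Month 1: interest £27.17; balance after payment £3,833.64.
Month 2: interest £26.20; balance after payment £3,690.83.
Month 3: interest £25.22; balance after payment £3,547.05.

£3,547.05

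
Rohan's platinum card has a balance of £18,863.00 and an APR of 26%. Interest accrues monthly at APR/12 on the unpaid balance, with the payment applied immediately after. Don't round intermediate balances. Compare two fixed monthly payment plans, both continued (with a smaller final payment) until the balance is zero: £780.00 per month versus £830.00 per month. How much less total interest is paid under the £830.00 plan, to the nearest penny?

£754.44

Monthly rate r = 26%/12 = 2.16667% = 0.0216667.
At £780.00/mo: n = ⌈−ln(1 − rB₀/P)/ln(1+r)⌉ = 35 payments (last £492.45); total interest = total paid − £18,863.00 = £8,149.45.
At £830.00/mo: 32 payments (last £528.01); total interest £7,395.01.
Interest saved = £8,149.45 − £7,395.01 = £754.44.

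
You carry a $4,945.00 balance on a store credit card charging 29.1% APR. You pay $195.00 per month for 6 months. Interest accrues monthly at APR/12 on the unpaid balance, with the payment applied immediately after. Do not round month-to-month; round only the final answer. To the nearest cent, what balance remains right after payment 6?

Monthly rate r = 29.1%/12 = 2.425% = 0.02425.
Each month: B ← B·(1+r) − $195.00.
Month 1: interest $119.92; balance after payment $4,869.92.
Month 2: interest $118.10; balance after payment $4,793.01.
Month 3: interest $116.23; balance after payment $4,714.24.
Month 4: interest $114.32; balance after payment $4,633.56.
Month 5: interest $112.36; balance after payment $4,550.93.
Month 6: interest $110.36; balance after payment $4,466.29.

$4,466.29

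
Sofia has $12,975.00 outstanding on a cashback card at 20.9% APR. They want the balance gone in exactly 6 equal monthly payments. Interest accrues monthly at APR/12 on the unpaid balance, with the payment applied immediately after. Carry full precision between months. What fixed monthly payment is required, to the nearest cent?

$2,296.22

Monthly rate r = 20.9%/12 = 1.74167% = 0.0174167.
Level-payment amortization: P = B₀·r / (1 − (1+r)^(−n)) = 12975.00·0.0174167 / (1 − 1.01742^(−6)).
Denominator 1 − (1+r)^(−6) = 0.0984145095.
P = 225.981 / 0.0984145095 ≈ 2296.22.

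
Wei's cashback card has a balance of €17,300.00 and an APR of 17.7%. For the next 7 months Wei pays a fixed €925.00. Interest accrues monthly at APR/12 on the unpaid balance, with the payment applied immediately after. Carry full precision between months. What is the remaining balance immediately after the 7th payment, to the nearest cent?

Monthly rate r = 17.7%/12 = 1.475% = 0.01475.
Each month: B ← B·(1+r) − €925.00.
Month 1: interest €255.17; balance after payment €16,630.17.
Month 2: interest €245.30; balance after payment €15,950.47.
Month 3: interest €235.27; balance after payment €15,260.74.
Month 4: interest €225.10; balance after payment €14,560.84.
Month 5: interest €214.77; balance after payment €13,850.61.
Month 6: interest €204.30; balance after payment €13,129.90.
Month 7: interest €193.67; balance after payment €12,398.57.

€12,398.57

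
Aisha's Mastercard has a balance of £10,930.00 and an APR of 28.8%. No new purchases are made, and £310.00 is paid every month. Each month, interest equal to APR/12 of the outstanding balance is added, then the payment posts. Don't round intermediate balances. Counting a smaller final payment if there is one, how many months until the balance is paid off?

Monthly rate r = 28.8%/12 = 2.4% = 0.024.
Recurrence: B ← B·(1+r) − £310.00.
Month 1: interest £262.32; balance after payment £10,882.32.
Month 2: interest £261.18; balance after payment £10,833.50.
Closed form: n = −ln(1 − rB₀/P)/ln(1+r) = −ln(0.15381)/ln(1.024) ≈ 78.935, so the balance reaches zero during payment 79.

79 months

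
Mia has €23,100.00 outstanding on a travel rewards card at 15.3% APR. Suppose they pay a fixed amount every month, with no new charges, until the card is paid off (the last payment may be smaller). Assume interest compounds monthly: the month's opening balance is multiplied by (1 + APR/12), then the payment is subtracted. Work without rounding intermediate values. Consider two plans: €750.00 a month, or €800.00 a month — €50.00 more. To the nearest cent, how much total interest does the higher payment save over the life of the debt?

€533.65

Monthly rate r = 15.3%/12 = 1.275% = 0.01275.
At €750.00/mo: n = ⌈−ln(1 − rB₀/P)/ln(1+r)⌉ = 40 payments (last €274.93); total interest = total paid − €23,100.00 = €6,424.93.
At €800.00/mo: 37 payments (last €191.28); total interest €5,891.28.
Interest saved = €6,424.93 − €5,891.28 = €533.65.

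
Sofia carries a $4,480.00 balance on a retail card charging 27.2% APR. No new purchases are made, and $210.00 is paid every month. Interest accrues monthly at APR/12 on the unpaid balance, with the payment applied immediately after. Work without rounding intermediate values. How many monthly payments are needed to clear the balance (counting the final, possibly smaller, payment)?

Monthly rate r = 27.2%/12 = 2.26667% = 0.0226667.
Recurrence: B ← B·(1+r) − $210.00.
Month 1: interest $101.55; balance after payment $4,371.55.
Month 2: interest $99.09; balance after payment $4,260.64.
Closed form: n = −ln(1 − rB₀/P)/ln(1+r) = −ln(0.51644)/ln(1.02267) ≈ 29.482, so the balance reaches zero during payment 30.

30 months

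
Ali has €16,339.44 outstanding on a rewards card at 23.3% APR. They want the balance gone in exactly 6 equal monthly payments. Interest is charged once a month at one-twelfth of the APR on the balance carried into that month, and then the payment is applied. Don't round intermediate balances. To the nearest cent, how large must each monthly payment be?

Monthly rate r = 23.3%/12 = 1.94167% = 0.0194167.
Level-payment amortization: P = B₀·r / (1 − (1+r)^(−n)) = 16339.44·0.0194167 / (1 − 1.01942^(−6)).
Denominator 1 − (1+r)^(−6) = 0.108975549.
P = 317.257 / 0.108975549 ≈ 2911.27.

€2,911.27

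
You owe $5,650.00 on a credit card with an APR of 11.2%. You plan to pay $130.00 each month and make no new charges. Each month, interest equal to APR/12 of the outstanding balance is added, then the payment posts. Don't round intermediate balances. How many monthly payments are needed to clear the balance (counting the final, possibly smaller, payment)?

Monthly rate r = 11.2%/12 = 0.933333% = 0.00933333.
Recurrence: B ← B·(1+r) − $130.00.
Month 1: interest $52.73; balance after payment $5,572.73.
Month 2: interest $52.01; balance after payment $5,494.75.
Closed form: n = −ln(1 − rB₀/P)/ln(1+r) = −ln(0.59436)/ln(1.00933) ≈ 56.003, so the balance reaches zero during payment 57.

57 payments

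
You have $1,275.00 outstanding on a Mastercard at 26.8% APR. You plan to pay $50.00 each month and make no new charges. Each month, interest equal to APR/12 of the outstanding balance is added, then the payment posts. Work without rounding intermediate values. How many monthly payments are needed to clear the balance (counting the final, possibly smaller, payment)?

Monthly rate r = 26.8%/12 = 2.23333% = 0.0223333.
Recurrence: B ← B·(1+r) − $50.00.
Month 1: interest $28.48; balance after payment $1,253.47.
Month 2: interest $27.99; balance after payment $1,231.47.
Closed form: n = −ln(1 − rB₀/P)/ln(1+r) = −ln(0.4305)/ln(1.02233) ≈ 38.158, so the balance reaches zero during payment 39.

39 months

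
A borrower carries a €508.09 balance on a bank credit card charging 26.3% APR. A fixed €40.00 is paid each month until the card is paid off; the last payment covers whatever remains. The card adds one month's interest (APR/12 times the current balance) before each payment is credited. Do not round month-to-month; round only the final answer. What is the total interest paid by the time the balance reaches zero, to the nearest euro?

Monthly rate r = 26.3%/12 = 2.19167% = 0.0219167.
Payoff takes n = ⌈−ln(1 − rB₀/P)/ln(1+r)⌉ = ⌈15.049⌉ = 16 payments; the last is €2.00.
Total paid = 15·€40.00 + €2.00 = €602.00.
Total interest = total paid − principal = €602.00 − €508.09 = €93.91.

€94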